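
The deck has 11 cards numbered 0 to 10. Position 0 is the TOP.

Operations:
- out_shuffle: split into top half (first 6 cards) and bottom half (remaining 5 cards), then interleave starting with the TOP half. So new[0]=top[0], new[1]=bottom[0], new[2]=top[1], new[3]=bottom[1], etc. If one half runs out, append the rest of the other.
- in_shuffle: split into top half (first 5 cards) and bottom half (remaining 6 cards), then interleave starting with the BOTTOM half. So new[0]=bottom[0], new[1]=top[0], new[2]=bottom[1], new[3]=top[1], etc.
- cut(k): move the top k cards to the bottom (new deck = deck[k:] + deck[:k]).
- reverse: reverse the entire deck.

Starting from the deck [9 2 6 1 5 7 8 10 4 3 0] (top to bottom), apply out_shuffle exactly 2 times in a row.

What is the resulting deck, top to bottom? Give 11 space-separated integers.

Answer: 9 1 8 3 2 5 10 0 6 7 4

Derivation:
After op 1 (out_shuffle): [9 8 2 10 6 4 1 3 5 0 7]
After op 2 (out_shuffle): [9 1 8 3 2 5 10 0 6 7 4]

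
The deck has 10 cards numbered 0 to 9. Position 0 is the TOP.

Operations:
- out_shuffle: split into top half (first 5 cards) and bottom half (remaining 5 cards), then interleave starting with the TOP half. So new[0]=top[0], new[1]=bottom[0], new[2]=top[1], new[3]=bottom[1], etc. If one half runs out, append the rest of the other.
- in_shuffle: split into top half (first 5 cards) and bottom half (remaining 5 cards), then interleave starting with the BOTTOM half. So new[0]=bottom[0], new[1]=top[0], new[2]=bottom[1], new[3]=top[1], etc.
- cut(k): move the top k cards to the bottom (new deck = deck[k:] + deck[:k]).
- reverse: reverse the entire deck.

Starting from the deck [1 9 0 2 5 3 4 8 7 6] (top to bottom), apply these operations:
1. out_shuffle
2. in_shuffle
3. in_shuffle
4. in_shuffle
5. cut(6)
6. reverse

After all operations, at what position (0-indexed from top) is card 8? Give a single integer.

After op 1 (out_shuffle): [1 3 9 4 0 8 2 7 5 6]
After op 2 (in_shuffle): [8 1 2 3 7 9 5 4 6 0]
After op 3 (in_shuffle): [9 8 5 1 4 2 6 3 0 7]
After op 4 (in_shuffle): [2 9 6 8 3 5 0 1 7 4]
After op 5 (cut(6)): [0 1 7 4 2 9 6 8 3 5]
After op 6 (reverse): [5 3 8 6 9 2 4 7 1 0]
Card 8 is at position 2.

Answer: 2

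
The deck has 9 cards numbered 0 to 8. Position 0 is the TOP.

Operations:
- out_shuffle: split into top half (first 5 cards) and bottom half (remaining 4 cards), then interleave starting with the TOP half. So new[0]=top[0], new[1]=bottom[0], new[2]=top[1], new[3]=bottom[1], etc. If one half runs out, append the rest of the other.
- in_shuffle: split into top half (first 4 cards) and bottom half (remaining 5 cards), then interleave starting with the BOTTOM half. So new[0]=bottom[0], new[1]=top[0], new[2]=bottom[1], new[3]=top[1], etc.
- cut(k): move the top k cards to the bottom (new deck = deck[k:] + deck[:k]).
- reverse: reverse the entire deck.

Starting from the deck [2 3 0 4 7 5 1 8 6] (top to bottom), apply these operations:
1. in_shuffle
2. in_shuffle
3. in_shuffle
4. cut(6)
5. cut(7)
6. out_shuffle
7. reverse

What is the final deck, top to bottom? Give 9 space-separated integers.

Answer: 6 7 2 5 3 1 0 8 4

Derivation:
After op 1 (in_shuffle): [7 2 5 3 1 0 8 4 6]
After op 2 (in_shuffle): [1 7 0 2 8 5 4 3 6]
After op 3 (in_shuffle): [8 1 5 7 4 0 3 2 6]
After op 4 (cut(6)): [3 2 6 8 1 5 7 4 0]
After op 5 (cut(7)): [4 0 3 2 6 8 1 5 7]
After op 6 (out_shuffle): [4 8 0 1 3 5 2 7 6]
After op 7 (reverse): [6 7 2 5 3 1 0 8 4]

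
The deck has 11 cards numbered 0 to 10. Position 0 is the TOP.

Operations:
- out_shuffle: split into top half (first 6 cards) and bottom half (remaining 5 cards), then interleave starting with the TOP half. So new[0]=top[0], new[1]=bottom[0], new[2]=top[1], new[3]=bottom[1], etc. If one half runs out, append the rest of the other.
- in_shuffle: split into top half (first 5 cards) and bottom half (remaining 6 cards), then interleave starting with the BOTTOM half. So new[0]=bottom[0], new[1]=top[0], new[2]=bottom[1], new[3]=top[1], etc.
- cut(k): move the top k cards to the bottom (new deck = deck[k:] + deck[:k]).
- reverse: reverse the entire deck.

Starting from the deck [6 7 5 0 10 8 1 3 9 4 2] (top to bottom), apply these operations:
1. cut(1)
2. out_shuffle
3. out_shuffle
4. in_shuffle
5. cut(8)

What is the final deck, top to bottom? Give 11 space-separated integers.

Answer: 1 5 4 8 7 9 10 6 3 0 2

Derivation:
After op 1 (cut(1)): [7 5 0 10 8 1 3 9 4 2 6]
After op 2 (out_shuffle): [7 3 5 9 0 4 10 2 8 6 1]
After op 3 (out_shuffle): [7 10 3 2 5 8 9 6 0 1 4]
After op 4 (in_shuffle): [8 7 9 10 6 3 0 2 1 5 4]
After op 5 (cut(8)): [1 5 4 8 7 9 10 6 3 0 2]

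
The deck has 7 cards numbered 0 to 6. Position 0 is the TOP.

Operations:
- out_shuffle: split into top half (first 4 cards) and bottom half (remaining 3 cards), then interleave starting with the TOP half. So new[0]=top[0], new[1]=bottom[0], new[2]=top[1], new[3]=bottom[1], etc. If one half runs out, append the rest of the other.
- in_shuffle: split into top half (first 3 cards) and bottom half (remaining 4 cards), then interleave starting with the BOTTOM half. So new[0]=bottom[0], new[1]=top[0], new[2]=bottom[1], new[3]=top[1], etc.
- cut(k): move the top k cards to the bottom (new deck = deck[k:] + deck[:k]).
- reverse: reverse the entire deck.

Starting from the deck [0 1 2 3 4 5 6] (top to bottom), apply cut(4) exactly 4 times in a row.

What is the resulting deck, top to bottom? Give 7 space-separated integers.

Answer: 2 3 4 5 6 0 1

Derivation:
After op 1 (cut(4)): [4 5 6 0 1 2 3]
After op 2 (cut(4)): [1 2 3 4 5 6 0]
After op 3 (cut(4)): [5 6 0 1 2 3 4]
After op 4 (cut(4)): [2 3 4 5 6 0 1]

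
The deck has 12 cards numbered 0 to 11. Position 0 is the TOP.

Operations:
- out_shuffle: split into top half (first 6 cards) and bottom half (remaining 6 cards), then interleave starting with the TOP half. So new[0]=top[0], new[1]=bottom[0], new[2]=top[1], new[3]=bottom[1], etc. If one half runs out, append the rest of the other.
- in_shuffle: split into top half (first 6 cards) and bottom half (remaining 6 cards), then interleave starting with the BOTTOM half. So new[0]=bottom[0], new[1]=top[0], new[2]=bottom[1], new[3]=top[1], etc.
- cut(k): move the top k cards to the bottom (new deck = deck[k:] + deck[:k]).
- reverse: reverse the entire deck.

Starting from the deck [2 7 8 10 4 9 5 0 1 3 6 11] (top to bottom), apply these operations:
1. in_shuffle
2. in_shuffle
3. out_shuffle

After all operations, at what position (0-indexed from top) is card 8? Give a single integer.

After op 1 (in_shuffle): [5 2 0 7 1 8 3 10 6 4 11 9]
After op 2 (in_shuffle): [3 5 10 2 6 0 4 7 11 1 9 8]
After op 3 (out_shuffle): [3 4 5 7 10 11 2 1 6 9 0 8]
Card 8 is at position 11.

Answer: 11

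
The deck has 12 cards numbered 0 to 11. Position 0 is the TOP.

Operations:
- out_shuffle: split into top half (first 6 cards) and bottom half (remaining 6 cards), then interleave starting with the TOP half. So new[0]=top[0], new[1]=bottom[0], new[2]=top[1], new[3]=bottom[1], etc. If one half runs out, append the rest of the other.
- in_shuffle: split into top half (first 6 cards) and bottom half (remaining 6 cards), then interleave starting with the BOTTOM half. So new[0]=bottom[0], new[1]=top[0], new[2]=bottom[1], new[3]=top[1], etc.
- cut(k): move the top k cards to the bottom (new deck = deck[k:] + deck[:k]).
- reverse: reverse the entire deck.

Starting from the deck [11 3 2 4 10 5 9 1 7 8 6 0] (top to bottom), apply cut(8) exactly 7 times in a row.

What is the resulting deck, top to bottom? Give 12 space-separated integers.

After op 1 (cut(8)): [7 8 6 0 11 3 2 4 10 5 9 1]
After op 2 (cut(8)): [10 5 9 1 7 8 6 0 11 3 2 4]
After op 3 (cut(8)): [11 3 2 4 10 5 9 1 7 8 6 0]
After op 4 (cut(8)): [7 8 6 0 11 3 2 4 10 5 9 1]
After op 5 (cut(8)): [10 5 9 1 7 8 6 0 11 3 2 4]
After op 6 (cut(8)): [11 3 2 4 10 5 9 1 7 8 6 0]
After op 7 (cut(8)): [7 8 6 0 11 3 2 4 10 5 9 1]

Answer: 7 8 6 0 11 3 2 4 10 5 9 1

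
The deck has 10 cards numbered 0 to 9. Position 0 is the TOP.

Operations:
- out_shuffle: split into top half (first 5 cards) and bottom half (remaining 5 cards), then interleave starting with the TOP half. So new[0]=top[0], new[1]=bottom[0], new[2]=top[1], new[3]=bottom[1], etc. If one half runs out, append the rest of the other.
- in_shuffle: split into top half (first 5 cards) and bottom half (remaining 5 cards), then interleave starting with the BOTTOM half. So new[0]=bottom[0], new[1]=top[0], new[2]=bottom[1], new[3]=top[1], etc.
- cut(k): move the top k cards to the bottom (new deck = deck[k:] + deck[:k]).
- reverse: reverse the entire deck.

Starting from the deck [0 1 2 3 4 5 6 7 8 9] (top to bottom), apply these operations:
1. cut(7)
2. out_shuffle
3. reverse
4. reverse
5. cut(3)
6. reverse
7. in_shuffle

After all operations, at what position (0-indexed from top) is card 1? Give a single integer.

After op 1 (cut(7)): [7 8 9 0 1 2 3 4 5 6]
After op 2 (out_shuffle): [7 2 8 3 9 4 0 5 1 6]
After op 3 (reverse): [6 1 5 0 4 9 3 8 2 7]
After op 4 (reverse): [7 2 8 3 9 4 0 5 1 6]
After op 5 (cut(3)): [3 9 4 0 5 1 6 7 2 8]
After op 6 (reverse): [8 2 7 6 1 5 0 4 9 3]
After op 7 (in_shuffle): [5 8 0 2 4 7 9 6 3 1]
Card 1 is at position 9.

Answer: 9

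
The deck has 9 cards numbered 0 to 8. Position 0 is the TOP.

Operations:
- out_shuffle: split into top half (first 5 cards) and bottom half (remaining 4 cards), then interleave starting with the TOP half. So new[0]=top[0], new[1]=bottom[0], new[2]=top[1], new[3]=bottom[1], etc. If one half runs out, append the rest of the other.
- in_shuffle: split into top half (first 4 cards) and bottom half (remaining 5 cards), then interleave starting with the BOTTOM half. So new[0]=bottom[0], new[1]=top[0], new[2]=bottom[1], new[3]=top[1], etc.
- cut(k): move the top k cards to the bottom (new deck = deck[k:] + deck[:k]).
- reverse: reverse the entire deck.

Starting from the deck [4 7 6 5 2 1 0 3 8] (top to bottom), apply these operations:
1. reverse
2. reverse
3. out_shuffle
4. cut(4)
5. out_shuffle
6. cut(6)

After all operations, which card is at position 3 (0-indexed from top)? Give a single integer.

After op 1 (reverse): [8 3 0 1 2 5 6 7 4]
After op 2 (reverse): [4 7 6 5 2 1 0 3 8]
After op 3 (out_shuffle): [4 1 7 0 6 3 5 8 2]
After op 4 (cut(4)): [6 3 5 8 2 4 1 7 0]
After op 5 (out_shuffle): [6 4 3 1 5 7 8 0 2]
After op 6 (cut(6)): [8 0 2 6 4 3 1 5 7]
Position 3: card 6.

Answer: 6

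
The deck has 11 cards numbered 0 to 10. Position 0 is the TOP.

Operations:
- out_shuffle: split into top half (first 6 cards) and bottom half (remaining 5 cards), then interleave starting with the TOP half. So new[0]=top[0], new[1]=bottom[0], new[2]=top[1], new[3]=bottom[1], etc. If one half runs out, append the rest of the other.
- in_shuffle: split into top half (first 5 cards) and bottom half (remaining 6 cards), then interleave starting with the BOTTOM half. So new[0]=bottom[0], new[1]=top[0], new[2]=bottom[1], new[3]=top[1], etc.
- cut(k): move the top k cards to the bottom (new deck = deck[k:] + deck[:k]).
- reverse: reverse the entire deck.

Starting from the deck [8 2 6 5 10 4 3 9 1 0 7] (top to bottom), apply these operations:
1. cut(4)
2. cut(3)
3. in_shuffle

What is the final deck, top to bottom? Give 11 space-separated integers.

After op 1 (cut(4)): [10 4 3 9 1 0 7 8 2 6 5]
After op 2 (cut(3)): [9 1 0 7 8 2 6 5 10 4 3]
After op 3 (in_shuffle): [2 9 6 1 5 0 10 7 4 8 3]

Answer: 2 9 6 1 5 0 10 7 4 8 3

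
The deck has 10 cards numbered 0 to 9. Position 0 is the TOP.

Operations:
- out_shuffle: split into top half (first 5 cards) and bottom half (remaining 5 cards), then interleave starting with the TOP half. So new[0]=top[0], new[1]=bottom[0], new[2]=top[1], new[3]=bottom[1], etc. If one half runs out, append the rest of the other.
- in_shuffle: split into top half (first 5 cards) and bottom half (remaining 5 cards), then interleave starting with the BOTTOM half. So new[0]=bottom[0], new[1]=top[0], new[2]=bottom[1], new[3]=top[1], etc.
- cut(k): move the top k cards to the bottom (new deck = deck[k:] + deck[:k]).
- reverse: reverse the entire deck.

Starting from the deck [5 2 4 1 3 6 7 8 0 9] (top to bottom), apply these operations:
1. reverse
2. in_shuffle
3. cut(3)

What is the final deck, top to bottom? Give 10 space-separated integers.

After op 1 (reverse): [9 0 8 7 6 3 1 4 2 5]
After op 2 (in_shuffle): [3 9 1 0 4 8 2 7 5 6]
After op 3 (cut(3)): [0 4 8 2 7 5 6 3 9 1]

Answer: 0 4 8 2 7 5 6 3 9 1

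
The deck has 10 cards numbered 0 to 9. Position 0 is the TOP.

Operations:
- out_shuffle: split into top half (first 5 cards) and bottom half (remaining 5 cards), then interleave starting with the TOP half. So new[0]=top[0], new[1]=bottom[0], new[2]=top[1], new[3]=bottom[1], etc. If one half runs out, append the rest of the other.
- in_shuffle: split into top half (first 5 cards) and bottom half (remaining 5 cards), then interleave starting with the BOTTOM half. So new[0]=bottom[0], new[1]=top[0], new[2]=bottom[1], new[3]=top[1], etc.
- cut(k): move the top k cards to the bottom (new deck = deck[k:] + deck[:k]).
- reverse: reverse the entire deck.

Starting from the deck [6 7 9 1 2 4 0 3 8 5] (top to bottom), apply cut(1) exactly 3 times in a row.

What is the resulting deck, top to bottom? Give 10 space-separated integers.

Answer: 1 2 4 0 3 8 5 6 7 9

Derivation:
After op 1 (cut(1)): [7 9 1 2 4 0 3 8 5 6]
After op 2 (cut(1)): [9 1 2 4 0 3 8 5 6 7]
After op 3 (cut(1)): [1 2 4 0 3 8 5 6 7 9]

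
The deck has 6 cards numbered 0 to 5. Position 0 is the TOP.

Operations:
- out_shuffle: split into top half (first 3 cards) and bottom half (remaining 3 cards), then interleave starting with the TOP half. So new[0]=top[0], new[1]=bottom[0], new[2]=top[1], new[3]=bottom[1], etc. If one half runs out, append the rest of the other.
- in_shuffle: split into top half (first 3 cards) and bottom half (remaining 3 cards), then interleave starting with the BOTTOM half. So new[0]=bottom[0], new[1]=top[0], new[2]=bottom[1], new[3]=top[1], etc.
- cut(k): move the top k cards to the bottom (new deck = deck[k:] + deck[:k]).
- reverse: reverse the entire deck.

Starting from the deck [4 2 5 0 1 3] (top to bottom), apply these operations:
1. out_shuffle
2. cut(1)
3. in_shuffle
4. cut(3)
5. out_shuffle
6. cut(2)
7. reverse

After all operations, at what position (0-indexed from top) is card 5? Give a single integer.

After op 1 (out_shuffle): [4 0 2 1 5 3]
After op 2 (cut(1)): [0 2 1 5 3 4]
After op 3 (in_shuffle): [5 0 3 2 4 1]
After op 4 (cut(3)): [2 4 1 5 0 3]
After op 5 (out_shuffle): [2 5 4 0 1 3]
After op 6 (cut(2)): [4 0 1 3 2 5]
After op 7 (reverse): [5 2 3 1 0 4]
Card 5 is at position 0.

Answer: 0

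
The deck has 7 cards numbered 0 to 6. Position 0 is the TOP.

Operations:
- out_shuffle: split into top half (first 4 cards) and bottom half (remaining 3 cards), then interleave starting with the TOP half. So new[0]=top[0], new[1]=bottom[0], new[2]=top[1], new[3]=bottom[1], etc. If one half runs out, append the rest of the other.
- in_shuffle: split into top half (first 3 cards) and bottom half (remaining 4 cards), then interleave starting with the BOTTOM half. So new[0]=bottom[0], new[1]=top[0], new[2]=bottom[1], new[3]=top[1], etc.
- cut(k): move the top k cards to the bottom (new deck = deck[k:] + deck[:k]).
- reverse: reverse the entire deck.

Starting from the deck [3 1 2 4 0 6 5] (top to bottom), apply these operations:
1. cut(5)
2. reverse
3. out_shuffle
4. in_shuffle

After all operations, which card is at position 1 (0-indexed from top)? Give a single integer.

After op 1 (cut(5)): [6 5 3 1 2 4 0]
After op 2 (reverse): [0 4 2 1 3 5 6]
After op 3 (out_shuffle): [0 3 4 5 2 6 1]
After op 4 (in_shuffle): [5 0 2 3 6 4 1]
Position 1: card 0.

Answer: 0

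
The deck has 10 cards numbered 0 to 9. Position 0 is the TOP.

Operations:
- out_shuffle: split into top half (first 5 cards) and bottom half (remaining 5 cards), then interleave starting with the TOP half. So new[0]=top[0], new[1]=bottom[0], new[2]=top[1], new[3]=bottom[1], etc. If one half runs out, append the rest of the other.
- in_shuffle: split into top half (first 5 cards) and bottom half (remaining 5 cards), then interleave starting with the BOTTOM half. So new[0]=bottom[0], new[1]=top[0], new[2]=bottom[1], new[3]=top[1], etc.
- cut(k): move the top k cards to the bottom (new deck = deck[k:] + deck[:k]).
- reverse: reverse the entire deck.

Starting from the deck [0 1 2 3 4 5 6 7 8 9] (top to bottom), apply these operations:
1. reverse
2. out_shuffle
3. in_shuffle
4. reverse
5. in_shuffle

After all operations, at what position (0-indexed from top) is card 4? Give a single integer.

Answer: 2

Derivation:
After op 1 (reverse): [9 8 7 6 5 4 3 2 1 0]
After op 2 (out_shuffle): [9 4 8 3 7 2 6 1 5 0]
After op 3 (in_shuffle): [2 9 6 4 1 8 5 3 0 7]
After op 4 (reverse): [7 0 3 5 8 1 4 6 9 2]
After op 5 (in_shuffle): [1 7 4 0 6 3 9 5 2 8]
Card 4 is at position 2.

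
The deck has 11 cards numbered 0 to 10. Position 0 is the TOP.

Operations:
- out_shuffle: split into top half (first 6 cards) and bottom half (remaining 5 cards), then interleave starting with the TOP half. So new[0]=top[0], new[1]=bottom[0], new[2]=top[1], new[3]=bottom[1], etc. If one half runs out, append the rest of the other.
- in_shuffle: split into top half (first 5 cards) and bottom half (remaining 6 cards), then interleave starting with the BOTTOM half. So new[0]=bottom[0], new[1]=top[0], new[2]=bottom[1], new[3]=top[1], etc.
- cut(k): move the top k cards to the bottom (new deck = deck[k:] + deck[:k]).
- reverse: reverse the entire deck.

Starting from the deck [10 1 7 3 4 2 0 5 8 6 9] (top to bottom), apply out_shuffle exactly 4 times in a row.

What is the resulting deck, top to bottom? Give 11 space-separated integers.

Answer: 10 6 5 2 3 1 9 8 0 4 7

Derivation:
After op 1 (out_shuffle): [10 0 1 5 7 8 3 6 4 9 2]
After op 2 (out_shuffle): [10 3 0 6 1 4 5 9 7 2 8]
After op 3 (out_shuffle): [10 5 3 9 0 7 6 2 1 8 4]
After op 4 (out_shuffle): [10 6 5 2 3 1 9 8 0 4 7]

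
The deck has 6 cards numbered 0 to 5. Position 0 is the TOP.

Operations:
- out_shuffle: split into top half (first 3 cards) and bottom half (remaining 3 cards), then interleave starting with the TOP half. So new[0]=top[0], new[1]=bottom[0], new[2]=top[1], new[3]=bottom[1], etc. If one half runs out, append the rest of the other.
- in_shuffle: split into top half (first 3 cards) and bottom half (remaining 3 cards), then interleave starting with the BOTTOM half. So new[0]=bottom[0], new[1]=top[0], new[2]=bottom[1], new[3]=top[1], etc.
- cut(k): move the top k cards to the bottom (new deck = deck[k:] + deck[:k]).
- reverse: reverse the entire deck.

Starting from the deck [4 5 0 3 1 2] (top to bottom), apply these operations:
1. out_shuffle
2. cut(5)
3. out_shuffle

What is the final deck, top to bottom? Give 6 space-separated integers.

Answer: 2 5 4 1 3 0

Derivation:
After op 1 (out_shuffle): [4 3 5 1 0 2]
After op 2 (cut(5)): [2 4 3 5 1 0]
After op 3 (out_shuffle): [2 5 4 1 3 0]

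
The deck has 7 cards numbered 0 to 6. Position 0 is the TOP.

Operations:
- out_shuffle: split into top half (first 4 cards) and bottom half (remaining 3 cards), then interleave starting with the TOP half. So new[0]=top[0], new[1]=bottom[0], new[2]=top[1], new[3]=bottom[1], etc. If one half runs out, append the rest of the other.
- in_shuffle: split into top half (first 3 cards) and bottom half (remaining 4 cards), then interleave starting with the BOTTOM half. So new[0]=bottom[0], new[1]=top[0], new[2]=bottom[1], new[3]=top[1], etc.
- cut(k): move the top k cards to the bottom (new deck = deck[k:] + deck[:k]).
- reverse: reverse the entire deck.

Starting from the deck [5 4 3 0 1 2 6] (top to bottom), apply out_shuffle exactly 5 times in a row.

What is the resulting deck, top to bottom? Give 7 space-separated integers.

Answer: 5 3 1 6 4 0 2

Derivation:
After op 1 (out_shuffle): [5 1 4 2 3 6 0]
After op 2 (out_shuffle): [5 3 1 6 4 0 2]
After op 3 (out_shuffle): [5 4 3 0 1 2 6]
After op 4 (out_shuffle): [5 1 4 2 3 6 0]
After op 5 (out_shuffle): [5 3 1 6 4 0 2]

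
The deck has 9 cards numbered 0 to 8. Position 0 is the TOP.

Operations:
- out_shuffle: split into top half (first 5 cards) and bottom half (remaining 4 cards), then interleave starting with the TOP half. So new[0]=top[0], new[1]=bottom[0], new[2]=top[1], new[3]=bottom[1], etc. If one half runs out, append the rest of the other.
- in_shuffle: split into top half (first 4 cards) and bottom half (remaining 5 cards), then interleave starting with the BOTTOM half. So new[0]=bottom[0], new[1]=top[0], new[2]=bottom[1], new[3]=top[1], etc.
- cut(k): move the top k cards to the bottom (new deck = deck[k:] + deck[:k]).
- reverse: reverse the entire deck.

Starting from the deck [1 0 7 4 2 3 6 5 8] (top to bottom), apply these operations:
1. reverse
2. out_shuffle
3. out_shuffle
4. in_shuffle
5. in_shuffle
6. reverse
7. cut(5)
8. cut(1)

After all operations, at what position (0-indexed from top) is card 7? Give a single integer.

After op 1 (reverse): [8 5 6 3 2 4 7 0 1]
After op 2 (out_shuffle): [8 4 5 7 6 0 3 1 2]
After op 3 (out_shuffle): [8 0 4 3 5 1 7 2 6]
After op 4 (in_shuffle): [5 8 1 0 7 4 2 3 6]
After op 5 (in_shuffle): [7 5 4 8 2 1 3 0 6]
After op 6 (reverse): [6 0 3 1 2 8 4 5 7]
After op 7 (cut(5)): [8 4 5 7 6 0 3 1 2]
After op 8 (cut(1)): [4 5 7 6 0 3 1 2 8]
Card 7 is at position 2.

Answer: 2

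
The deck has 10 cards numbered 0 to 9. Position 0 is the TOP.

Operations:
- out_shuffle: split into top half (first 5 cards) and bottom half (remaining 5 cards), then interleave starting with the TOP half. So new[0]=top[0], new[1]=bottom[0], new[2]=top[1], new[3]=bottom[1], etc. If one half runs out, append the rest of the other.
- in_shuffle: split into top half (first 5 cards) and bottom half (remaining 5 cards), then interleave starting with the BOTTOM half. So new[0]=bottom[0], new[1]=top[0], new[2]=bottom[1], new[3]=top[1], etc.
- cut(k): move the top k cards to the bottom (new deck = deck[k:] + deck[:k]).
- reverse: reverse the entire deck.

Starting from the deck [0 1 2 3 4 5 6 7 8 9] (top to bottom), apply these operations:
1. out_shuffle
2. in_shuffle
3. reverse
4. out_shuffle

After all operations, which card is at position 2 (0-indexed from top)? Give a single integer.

After op 1 (out_shuffle): [0 5 1 6 2 7 3 8 4 9]
After op 2 (in_shuffle): [7 0 3 5 8 1 4 6 9 2]
After op 3 (reverse): [2 9 6 4 1 8 5 3 0 7]
After op 4 (out_shuffle): [2 8 9 5 6 3 4 0 1 7]
Position 2: card 9.

Answer: 9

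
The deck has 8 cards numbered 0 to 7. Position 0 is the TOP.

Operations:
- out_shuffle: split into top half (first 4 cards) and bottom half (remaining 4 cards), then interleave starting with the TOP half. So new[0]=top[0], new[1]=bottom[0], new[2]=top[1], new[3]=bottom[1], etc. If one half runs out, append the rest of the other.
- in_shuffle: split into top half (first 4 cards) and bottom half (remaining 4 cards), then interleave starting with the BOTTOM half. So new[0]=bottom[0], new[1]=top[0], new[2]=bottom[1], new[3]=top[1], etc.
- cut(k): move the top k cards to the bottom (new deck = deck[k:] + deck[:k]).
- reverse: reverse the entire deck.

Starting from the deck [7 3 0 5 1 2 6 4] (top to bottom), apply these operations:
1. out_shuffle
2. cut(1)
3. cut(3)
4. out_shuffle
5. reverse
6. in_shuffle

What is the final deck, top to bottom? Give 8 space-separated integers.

Answer: 1 2 6 4 7 3 0 5

Derivation:
After op 1 (out_shuffle): [7 1 3 2 0 6 5 4]
After op 2 (cut(1)): [1 3 2 0 6 5 4 7]
After op 3 (cut(3)): [0 6 5 4 7 1 3 2]
After op 4 (out_shuffle): [0 7 6 1 5 3 4 2]
After op 5 (reverse): [2 4 3 5 1 6 7 0]
After op 6 (in_shuffle): [1 2 6 4 7 3 0 5]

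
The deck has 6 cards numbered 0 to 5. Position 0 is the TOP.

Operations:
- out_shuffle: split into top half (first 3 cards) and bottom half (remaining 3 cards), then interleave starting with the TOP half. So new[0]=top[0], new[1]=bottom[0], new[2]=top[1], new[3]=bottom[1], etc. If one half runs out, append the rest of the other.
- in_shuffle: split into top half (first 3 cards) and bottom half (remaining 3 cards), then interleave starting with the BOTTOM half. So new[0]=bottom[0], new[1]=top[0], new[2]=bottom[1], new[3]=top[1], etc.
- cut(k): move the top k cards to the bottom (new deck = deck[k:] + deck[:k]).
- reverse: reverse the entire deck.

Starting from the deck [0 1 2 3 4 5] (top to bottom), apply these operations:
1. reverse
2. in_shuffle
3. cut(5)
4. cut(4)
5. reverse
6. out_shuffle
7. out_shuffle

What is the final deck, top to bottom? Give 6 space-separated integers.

Answer: 1 0 3 2 5 4

Derivation:
After op 1 (reverse): [5 4 3 2 1 0]
After op 2 (in_shuffle): [2 5 1 4 0 3]
After op 3 (cut(5)): [3 2 5 1 4 0]
After op 4 (cut(4)): [4 0 3 2 5 1]
After op 5 (reverse): [1 5 2 3 0 4]
After op 6 (out_shuffle): [1 3 5 0 2 4]
After op 7 (out_shuffle): [1 0 3 2 5 4]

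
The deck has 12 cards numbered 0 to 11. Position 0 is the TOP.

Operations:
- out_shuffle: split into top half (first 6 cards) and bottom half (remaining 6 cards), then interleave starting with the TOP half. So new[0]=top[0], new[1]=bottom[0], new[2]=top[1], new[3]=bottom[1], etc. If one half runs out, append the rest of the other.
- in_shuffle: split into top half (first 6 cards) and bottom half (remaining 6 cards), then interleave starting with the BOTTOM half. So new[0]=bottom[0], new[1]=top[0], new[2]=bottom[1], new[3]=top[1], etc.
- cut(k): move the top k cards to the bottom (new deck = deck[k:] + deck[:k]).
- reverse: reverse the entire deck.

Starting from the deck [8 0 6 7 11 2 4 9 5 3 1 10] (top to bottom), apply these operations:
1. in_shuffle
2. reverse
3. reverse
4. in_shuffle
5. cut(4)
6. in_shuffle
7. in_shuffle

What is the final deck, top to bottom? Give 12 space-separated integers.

Answer: 4 2 0 1 7 6 10 9 8 3 5 11

Derivation:
After op 1 (in_shuffle): [4 8 9 0 5 6 3 7 1 11 10 2]
After op 2 (reverse): [2 10 11 1 7 3 6 5 0 9 8 4]
After op 3 (reverse): [4 8 9 0 5 6 3 7 1 11 10 2]
After op 4 (in_shuffle): [3 4 7 8 1 9 11 0 10 5 2 6]
After op 5 (cut(4)): [1 9 11 0 10 5 2 6 3 4 7 8]
After op 6 (in_shuffle): [2 1 6 9 3 11 4 0 7 10 8 5]
After op 7 (in_shuffle): [4 2 0 1 7 6 10 9 8 3 5 11]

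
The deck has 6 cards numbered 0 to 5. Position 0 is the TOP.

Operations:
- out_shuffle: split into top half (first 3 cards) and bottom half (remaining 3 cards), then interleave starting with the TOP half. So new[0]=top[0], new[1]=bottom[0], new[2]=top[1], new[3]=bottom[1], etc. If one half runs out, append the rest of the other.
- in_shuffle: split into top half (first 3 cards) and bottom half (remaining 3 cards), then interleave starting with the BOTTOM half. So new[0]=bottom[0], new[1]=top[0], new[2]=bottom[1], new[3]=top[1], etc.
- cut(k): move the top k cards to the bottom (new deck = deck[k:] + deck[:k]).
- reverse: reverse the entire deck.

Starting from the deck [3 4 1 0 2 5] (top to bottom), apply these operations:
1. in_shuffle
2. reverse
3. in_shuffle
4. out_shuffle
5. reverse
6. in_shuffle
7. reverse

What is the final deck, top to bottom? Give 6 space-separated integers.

Answer: 0 2 3 5 4 1

Derivation:
After op 1 (in_shuffle): [0 3 2 4 5 1]
After op 2 (reverse): [1 5 4 2 3 0]
After op 3 (in_shuffle): [2 1 3 5 0 4]
After op 4 (out_shuffle): [2 5 1 0 3 4]
After op 5 (reverse): [4 3 0 1 5 2]
After op 6 (in_shuffle): [1 4 5 3 2 0]
After op 7 (reverse): [0 2 3 5 4 1]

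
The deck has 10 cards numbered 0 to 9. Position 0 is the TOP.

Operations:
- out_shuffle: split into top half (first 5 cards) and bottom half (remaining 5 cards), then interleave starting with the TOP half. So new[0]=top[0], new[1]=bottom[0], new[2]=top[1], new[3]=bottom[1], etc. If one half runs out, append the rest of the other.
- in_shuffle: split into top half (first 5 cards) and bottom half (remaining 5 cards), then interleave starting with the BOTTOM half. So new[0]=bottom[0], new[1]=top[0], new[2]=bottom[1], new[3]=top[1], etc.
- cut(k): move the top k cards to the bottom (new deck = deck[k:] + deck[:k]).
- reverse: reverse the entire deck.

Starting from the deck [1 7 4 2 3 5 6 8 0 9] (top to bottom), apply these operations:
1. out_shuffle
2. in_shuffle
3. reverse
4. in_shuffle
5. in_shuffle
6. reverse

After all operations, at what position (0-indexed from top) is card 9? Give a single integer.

After op 1 (out_shuffle): [1 5 7 6 4 8 2 0 3 9]
After op 2 (in_shuffle): [8 1 2 5 0 7 3 6 9 4]
After op 3 (reverse): [4 9 6 3 7 0 5 2 1 8]
After op 4 (in_shuffle): [0 4 5 9 2 6 1 3 8 7]
After op 5 (in_shuffle): [6 0 1 4 3 5 8 9 7 2]
After op 6 (reverse): [2 7 9 8 5 3 4 1 0 6]
Card 9 is at position 2.

Answer: 2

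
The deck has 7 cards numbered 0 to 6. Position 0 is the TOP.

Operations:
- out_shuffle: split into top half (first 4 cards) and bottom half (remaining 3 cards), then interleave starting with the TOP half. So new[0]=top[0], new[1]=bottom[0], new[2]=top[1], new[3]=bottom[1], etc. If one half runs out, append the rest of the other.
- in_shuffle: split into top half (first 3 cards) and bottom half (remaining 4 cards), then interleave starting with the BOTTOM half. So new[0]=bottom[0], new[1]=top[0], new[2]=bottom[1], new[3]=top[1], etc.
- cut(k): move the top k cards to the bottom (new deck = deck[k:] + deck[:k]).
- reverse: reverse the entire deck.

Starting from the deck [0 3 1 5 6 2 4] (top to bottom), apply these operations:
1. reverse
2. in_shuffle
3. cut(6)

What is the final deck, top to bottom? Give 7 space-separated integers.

Answer: 0 5 4 1 2 3 6

Derivation:
After op 1 (reverse): [4 2 6 5 1 3 0]
After op 2 (in_shuffle): [5 4 1 2 3 6 0]
After op 3 (cut(6)): [0 5 4 1 2 3 6]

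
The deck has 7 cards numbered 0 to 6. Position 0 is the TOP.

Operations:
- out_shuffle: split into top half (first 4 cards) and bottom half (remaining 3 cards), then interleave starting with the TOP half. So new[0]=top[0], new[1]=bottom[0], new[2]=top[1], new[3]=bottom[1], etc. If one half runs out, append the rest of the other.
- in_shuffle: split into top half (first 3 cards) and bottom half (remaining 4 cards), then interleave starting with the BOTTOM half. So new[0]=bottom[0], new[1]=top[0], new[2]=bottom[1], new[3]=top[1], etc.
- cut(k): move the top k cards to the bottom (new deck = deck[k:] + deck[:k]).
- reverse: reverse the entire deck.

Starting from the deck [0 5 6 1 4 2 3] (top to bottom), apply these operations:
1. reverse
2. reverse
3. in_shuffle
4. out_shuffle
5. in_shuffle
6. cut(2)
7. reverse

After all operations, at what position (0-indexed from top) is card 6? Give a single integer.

After op 1 (reverse): [3 2 4 1 6 5 0]
After op 2 (reverse): [0 5 6 1 4 2 3]
After op 3 (in_shuffle): [1 0 4 5 2 6 3]
After op 4 (out_shuffle): [1 2 0 6 4 3 5]
After op 5 (in_shuffle): [6 1 4 2 3 0 5]
After op 6 (cut(2)): [4 2 3 0 5 6 1]
After op 7 (reverse): [1 6 5 0 3 2 4]
Card 6 is at position 1.

Answer: 1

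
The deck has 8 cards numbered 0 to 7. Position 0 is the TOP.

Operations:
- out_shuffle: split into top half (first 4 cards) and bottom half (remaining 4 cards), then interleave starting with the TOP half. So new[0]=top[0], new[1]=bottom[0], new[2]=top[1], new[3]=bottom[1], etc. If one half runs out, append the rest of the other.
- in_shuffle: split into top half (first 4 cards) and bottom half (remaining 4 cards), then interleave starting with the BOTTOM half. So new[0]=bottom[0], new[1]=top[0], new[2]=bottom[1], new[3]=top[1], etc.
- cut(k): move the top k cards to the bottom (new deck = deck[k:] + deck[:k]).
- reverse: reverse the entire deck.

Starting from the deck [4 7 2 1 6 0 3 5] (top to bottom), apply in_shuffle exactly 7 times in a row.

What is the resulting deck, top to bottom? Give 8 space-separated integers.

After op 1 (in_shuffle): [6 4 0 7 3 2 5 1]
After op 2 (in_shuffle): [3 6 2 4 5 0 1 7]
After op 3 (in_shuffle): [5 3 0 6 1 2 7 4]
After op 4 (in_shuffle): [1 5 2 3 7 0 4 6]
After op 5 (in_shuffle): [7 1 0 5 4 2 6 3]
After op 6 (in_shuffle): [4 7 2 1 6 0 3 5]
After op 7 (in_shuffle): [6 4 0 7 3 2 5 1]

Answer: 6 4 0 7 3 2 5 1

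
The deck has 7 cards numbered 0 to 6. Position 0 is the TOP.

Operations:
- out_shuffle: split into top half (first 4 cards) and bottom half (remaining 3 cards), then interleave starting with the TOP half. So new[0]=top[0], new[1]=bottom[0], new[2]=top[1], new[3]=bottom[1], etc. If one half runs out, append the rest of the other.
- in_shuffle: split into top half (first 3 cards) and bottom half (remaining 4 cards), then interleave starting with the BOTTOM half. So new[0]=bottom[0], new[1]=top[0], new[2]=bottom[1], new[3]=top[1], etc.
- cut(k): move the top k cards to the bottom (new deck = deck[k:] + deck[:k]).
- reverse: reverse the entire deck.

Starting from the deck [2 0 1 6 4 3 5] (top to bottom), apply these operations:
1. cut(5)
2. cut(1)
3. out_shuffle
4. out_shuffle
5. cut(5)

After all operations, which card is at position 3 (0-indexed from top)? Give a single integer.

Answer: 0

Derivation:
After op 1 (cut(5)): [3 5 2 0 1 6 4]
After op 2 (cut(1)): [5 2 0 1 6 4 3]
After op 3 (out_shuffle): [5 6 2 4 0 3 1]
After op 4 (out_shuffle): [5 0 6 3 2 1 4]
After op 5 (cut(5)): [1 4 5 0 6 3 2]
Position 3: card 0.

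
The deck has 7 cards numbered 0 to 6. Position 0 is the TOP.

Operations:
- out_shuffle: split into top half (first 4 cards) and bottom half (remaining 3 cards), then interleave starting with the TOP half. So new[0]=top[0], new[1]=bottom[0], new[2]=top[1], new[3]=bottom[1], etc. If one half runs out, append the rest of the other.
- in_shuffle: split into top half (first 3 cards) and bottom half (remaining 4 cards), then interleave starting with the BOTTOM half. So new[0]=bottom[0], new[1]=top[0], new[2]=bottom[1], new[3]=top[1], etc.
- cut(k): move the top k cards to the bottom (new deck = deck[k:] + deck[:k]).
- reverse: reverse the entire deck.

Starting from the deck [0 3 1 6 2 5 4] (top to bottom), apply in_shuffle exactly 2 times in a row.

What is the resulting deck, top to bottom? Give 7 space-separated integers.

After op 1 (in_shuffle): [6 0 2 3 5 1 4]
After op 2 (in_shuffle): [3 6 5 0 1 2 4]

Answer: 3 6 5 0 1 2 4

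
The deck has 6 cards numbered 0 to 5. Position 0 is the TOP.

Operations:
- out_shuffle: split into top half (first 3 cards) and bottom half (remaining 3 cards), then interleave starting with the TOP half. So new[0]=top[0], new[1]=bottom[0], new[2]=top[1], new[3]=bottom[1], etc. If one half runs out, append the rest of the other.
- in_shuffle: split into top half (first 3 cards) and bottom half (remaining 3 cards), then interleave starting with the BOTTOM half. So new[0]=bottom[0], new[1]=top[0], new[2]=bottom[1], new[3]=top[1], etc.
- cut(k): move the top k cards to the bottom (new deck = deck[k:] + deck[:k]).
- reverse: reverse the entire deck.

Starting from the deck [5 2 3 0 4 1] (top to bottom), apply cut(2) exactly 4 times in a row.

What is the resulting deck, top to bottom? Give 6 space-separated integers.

Answer: 3 0 4 1 5 2

Derivation:
After op 1 (cut(2)): [3 0 4 1 5 2]
After op 2 (cut(2)): [4 1 5 2 3 0]
After op 3 (cut(2)): [5 2 3 0 4 1]
After op 4 (cut(2)): [3 0 4 1 5 2]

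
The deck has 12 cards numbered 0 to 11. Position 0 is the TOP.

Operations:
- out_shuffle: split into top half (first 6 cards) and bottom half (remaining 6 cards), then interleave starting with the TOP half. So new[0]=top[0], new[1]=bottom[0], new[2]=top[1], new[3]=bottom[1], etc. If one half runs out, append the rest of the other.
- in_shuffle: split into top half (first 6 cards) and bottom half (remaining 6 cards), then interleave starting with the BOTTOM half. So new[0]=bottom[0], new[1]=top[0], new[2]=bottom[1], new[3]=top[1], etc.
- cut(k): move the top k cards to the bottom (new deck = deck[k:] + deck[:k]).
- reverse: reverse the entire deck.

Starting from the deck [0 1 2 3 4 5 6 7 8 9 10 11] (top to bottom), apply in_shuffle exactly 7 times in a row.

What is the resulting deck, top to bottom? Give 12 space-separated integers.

Answer: 5 11 4 10 3 9 2 8 1 7 0 6

Derivation:
After op 1 (in_shuffle): [6 0 7 1 8 2 9 3 10 4 11 5]
After op 2 (in_shuffle): [9 6 3 0 10 7 4 1 11 8 5 2]
After op 3 (in_shuffle): [4 9 1 6 11 3 8 0 5 10 2 7]
After op 4 (in_shuffle): [8 4 0 9 5 1 10 6 2 11 7 3]
After op 5 (in_shuffle): [10 8 6 4 2 0 11 9 7 5 3 1]
After op 6 (in_shuffle): [11 10 9 8 7 6 5 4 3 2 1 0]
After op 7 (in_shuffle): [5 11 4 10 3 9 2 8 1 7 0 6]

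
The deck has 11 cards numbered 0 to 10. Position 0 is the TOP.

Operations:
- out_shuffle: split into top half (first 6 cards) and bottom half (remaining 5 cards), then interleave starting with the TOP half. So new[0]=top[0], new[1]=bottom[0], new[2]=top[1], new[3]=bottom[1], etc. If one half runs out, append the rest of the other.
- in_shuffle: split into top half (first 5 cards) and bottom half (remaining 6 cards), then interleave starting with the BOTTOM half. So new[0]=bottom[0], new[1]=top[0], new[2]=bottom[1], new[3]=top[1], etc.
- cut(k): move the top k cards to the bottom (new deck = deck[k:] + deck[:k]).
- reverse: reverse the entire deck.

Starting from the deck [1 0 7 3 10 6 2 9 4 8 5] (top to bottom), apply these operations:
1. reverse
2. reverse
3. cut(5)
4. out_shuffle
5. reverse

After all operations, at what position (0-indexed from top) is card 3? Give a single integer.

After op 1 (reverse): [5 8 4 9 2 6 10 3 7 0 1]
After op 2 (reverse): [1 0 7 3 10 6 2 9 4 8 5]
After op 3 (cut(5)): [6 2 9 4 8 5 1 0 7 3 10]
After op 4 (out_shuffle): [6 1 2 0 9 7 4 3 8 10 5]
After op 5 (reverse): [5 10 8 3 4 7 9 0 2 1 6]
Card 3 is at position 3.

Answer: 3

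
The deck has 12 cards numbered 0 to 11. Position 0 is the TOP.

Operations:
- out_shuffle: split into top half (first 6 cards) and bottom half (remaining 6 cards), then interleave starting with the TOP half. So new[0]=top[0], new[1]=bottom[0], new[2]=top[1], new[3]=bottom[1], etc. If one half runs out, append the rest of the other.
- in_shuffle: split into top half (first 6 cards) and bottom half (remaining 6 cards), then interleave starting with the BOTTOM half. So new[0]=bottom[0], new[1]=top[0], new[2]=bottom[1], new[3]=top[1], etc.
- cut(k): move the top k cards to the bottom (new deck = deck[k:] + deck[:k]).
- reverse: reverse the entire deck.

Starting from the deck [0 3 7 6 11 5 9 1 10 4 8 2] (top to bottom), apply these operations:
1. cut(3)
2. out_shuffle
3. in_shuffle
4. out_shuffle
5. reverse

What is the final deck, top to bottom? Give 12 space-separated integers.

After op 1 (cut(3)): [6 11 5 9 1 10 4 8 2 0 3 7]
After op 2 (out_shuffle): [6 4 11 8 5 2 9 0 1 3 10 7]
After op 3 (in_shuffle): [9 6 0 4 1 11 3 8 10 5 7 2]
After op 4 (out_shuffle): [9 3 6 8 0 10 4 5 1 7 11 2]
After op 5 (reverse): [2 11 7 1 5 4 10 0 8 6 3 9]

Answer: 2 11 7 1 5 4 10 0 8 6 3 9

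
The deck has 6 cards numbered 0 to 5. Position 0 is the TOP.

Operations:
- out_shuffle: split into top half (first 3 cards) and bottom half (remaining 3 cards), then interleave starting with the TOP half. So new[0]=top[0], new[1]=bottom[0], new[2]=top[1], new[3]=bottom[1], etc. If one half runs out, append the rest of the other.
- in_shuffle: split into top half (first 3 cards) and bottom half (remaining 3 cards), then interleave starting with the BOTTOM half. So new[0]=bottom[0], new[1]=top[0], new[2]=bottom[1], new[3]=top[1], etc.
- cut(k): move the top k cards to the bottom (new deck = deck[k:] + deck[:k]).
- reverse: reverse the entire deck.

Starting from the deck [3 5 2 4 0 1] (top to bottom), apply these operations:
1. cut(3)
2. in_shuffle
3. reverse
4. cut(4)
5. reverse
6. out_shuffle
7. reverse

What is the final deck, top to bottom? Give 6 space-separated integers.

Answer: 4 2 3 0 1 5

Derivation:
After op 1 (cut(3)): [4 0 1 3 5 2]
After op 2 (in_shuffle): [3 4 5 0 2 1]
After op 3 (reverse): [1 2 0 5 4 3]
After op 4 (cut(4)): [4 3 1 2 0 5]
After op 5 (reverse): [5 0 2 1 3 4]
After op 6 (out_shuffle): [5 1 0 3 2 4]
After op 7 (reverse): [4 2 3 0 1 5]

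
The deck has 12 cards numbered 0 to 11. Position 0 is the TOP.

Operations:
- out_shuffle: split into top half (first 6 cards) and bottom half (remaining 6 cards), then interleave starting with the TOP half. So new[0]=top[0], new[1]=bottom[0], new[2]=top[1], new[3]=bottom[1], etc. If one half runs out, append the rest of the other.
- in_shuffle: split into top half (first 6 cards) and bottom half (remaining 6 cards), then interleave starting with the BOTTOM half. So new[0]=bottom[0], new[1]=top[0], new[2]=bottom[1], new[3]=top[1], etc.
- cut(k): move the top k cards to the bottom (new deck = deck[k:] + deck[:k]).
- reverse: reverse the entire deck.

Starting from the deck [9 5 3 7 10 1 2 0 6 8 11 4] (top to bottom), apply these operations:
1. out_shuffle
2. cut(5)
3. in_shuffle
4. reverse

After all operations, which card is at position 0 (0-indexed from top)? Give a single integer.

Answer: 1

Derivation:
After op 1 (out_shuffle): [9 2 5 0 3 6 7 8 10 11 1 4]
After op 2 (cut(5)): [6 7 8 10 11 1 4 9 2 5 0 3]
After op 3 (in_shuffle): [4 6 9 7 2 8 5 10 0 11 3 1]
After op 4 (reverse): [1 3 11 0 10 5 8 2 7 9 6 4]
Position 0: card 1.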